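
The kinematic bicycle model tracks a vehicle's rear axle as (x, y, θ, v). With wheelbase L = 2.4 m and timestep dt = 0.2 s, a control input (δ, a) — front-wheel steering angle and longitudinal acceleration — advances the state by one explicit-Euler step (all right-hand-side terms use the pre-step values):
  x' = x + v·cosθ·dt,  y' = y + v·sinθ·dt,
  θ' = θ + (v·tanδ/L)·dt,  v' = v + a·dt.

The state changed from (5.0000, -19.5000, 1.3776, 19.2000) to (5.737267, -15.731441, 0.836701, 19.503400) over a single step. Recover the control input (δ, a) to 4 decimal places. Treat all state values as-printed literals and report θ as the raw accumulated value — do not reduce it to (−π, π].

δ = -0.3260, a = 1.5170

a = (v'−v)/dt = (0.303400)/0.2 = 1.5170
Δθ = θ'−θ = -0.540899;  (v·dt/L) = 19.2000·0.2/2.4 = 1.600000
tan δ = Δθ·L/(v·dt) = -0.338062  →  δ = -0.3260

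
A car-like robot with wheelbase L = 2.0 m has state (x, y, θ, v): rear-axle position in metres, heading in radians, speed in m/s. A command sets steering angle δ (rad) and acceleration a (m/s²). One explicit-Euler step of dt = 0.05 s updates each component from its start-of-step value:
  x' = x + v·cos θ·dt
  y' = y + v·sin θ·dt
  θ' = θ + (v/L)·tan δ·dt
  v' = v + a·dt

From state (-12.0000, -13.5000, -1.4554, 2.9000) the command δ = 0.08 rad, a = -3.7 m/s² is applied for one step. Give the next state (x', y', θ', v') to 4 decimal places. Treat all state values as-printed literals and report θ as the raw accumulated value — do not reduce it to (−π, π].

(-11.9833, -13.6440, -1.4496, 2.7150)

x' = -12.0000 + 2.9000·cos(-1.4554)·0.05 = -11.9833
y' = -13.5000 + 2.9000·sin(-1.4554)·0.05 = -13.6440
θ' = -1.4554 + (2.9000/2.0)·tan(0.08)·0.05 = -1.4496
v' = 2.9000 − 3.7000·0.05 = 2.7150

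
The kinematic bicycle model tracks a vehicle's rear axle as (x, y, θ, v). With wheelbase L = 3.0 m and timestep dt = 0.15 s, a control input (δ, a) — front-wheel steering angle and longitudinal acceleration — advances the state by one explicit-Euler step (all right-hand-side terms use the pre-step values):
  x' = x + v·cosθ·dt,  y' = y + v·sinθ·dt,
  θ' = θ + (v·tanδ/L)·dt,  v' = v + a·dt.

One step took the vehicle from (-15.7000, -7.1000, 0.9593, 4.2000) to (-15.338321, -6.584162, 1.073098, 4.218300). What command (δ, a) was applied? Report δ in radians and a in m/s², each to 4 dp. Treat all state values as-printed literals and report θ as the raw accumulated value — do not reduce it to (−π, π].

δ = 0.4966, a = 0.1220

a = (v'−v)/dt = (0.018300)/0.15 = 0.1220
Δθ = θ'−θ = 0.113798;  (v·dt/L) = 4.2000·0.15/3.0 = 0.210000
tan δ = Δθ·L/(v·dt) = 0.541895  →  δ = 0.4966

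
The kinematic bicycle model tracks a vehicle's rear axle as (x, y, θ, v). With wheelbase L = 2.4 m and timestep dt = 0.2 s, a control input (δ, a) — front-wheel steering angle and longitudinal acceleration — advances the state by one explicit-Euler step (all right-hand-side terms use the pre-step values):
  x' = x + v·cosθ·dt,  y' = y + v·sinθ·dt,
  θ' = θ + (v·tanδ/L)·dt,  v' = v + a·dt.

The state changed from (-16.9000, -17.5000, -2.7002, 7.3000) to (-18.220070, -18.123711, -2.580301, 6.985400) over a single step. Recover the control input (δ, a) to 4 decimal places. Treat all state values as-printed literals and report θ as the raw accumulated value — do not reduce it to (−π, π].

δ = 0.1946, a = -1.5730

a = (v'−v)/dt = (-0.314600)/0.2 = -1.5730
Δθ = θ'−θ = 0.119899;  (v·dt/L) = 7.3000·0.2/2.4 = 0.608333
tan δ = Δθ·L/(v·dt) = 0.197094  →  δ = 0.1946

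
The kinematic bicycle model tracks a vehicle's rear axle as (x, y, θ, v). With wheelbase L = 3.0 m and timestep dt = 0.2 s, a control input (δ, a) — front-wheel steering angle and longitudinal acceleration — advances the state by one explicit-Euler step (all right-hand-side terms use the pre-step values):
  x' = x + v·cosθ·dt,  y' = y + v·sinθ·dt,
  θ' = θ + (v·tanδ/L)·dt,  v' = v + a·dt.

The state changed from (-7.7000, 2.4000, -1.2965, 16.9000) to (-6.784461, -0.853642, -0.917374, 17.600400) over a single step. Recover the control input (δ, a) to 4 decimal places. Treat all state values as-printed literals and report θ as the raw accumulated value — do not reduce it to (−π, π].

a = (v'−v)/dt = (0.700400)/0.2 = 3.5020
Δθ = θ'−θ = 0.379126;  (v·dt/L) = 16.9000·0.2/3.0 = 1.126667
tan δ = Δθ·L/(v·dt) = 0.336502  →  δ = 0.3246

δ = 0.3246, a = 3.5020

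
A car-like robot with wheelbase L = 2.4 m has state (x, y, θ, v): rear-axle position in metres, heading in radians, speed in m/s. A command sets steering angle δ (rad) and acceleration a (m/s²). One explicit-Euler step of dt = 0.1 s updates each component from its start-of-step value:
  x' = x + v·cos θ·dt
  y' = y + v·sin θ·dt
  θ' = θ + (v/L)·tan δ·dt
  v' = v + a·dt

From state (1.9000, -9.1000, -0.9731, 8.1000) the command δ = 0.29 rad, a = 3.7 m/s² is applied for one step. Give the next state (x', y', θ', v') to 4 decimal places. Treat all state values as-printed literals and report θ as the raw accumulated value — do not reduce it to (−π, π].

x' = 1.9000 + 8.1000·cos(-0.9731)·0.1 = 2.3558
y' = -9.1000 + 8.1000·sin(-0.9731)·0.1 = -9.7696
θ' = -0.9731 + (8.1000/2.4)·tan(0.29)·0.1 = -0.8724
v' = 8.1000 + 3.7000·0.1 = 8.4700

(2.3558, -9.7696, -0.8724, 8.4700)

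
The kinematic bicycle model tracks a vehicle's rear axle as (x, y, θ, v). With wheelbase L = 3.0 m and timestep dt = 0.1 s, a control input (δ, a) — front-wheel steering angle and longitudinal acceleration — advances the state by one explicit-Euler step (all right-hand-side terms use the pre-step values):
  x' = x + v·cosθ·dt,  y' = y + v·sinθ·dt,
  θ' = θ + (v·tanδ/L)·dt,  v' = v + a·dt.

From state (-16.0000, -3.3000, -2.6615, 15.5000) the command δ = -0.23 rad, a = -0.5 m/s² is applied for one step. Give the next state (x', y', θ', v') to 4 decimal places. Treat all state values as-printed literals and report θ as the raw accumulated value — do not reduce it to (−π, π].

x' = -16.0000 + 15.5000·cos(-2.6615)·0.1 = -17.3748
y' = -3.3000 + 15.5000·sin(-2.6615)·0.1 = -4.0159
θ' = -2.6615 + (15.5000/3.0)·tan(-0.23)·0.1 = -2.7825
v' = 15.5000 − 0.5000·0.1 = 15.4500

(-17.3748, -4.0159, -2.7825, 15.4500)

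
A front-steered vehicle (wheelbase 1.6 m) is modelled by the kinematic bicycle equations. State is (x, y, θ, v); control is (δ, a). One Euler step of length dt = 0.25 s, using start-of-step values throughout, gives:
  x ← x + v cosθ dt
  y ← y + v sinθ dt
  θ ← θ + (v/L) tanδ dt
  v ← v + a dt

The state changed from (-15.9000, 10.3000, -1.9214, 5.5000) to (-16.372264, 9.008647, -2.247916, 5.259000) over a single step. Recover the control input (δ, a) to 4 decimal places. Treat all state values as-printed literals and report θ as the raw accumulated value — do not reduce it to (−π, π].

δ = -0.3631, a = -0.9640

a = (v'−v)/dt = (-0.241000)/0.25 = -0.9640
Δθ = θ'−θ = -0.326516;  (v·dt/L) = 5.5000·0.25/1.6 = 0.859375
tan δ = Δθ·L/(v·dt) = -0.379946  →  δ = -0.3631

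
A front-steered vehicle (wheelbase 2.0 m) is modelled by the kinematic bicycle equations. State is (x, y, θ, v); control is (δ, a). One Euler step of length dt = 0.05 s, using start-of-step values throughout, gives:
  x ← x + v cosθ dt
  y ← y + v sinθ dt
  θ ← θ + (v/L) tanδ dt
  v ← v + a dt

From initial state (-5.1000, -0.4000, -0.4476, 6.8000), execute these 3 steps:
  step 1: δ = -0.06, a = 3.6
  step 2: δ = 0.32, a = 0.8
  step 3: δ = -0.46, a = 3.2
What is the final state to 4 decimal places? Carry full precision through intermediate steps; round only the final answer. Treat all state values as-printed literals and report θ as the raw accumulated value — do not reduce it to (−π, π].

after step 1 (δ=-0.06, a=3.6): (-4.793494, -0.547153, -0.457812, 6.980000)
after step 2 (δ=0.32, a=0.8): (-4.480433, -0.701406, -0.399985, 7.020000)
after step 3 (δ=-0.46, a=3.2): (-4.157139, -0.838087, -0.486936, 7.180000)

(-4.1571, -0.8381, -0.4869, 7.1800)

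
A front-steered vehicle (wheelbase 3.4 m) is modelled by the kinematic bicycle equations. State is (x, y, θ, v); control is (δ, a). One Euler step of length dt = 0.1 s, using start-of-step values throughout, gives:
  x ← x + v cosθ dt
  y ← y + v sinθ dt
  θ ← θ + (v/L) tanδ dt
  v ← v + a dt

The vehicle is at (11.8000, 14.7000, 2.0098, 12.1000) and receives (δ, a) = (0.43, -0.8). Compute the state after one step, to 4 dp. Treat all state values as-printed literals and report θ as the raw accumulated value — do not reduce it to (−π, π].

x' = 11.8000 + 12.1000·cos(2.0098)·0.1 = 11.2857
y' = 14.7000 + 12.1000·sin(2.0098)·0.1 = 15.7953
θ' = 2.0098 + (12.1000/3.4)·tan(0.43)·0.1 = 2.1730
v' = 12.1000 − 0.8000·0.1 = 12.0200

(11.2857, 15.7953, 2.1730, 12.0200)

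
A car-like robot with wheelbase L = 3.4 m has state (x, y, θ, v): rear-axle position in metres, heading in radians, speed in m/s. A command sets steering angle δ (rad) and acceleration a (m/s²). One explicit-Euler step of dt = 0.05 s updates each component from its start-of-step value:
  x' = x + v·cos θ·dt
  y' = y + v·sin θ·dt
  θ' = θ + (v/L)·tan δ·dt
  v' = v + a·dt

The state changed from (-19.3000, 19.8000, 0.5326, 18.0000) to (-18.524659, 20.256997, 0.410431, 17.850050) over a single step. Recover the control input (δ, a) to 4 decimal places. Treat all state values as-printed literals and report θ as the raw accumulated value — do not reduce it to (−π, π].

a = (v'−v)/dt = (-0.149950)/0.05 = -2.9990
Δθ = θ'−θ = -0.122169;  (v·dt/L) = 18.0000·0.05/3.4 = 0.264706
tan δ = Δθ·L/(v·dt) = -0.461527  →  δ = -0.4324

δ = -0.4324, a = -2.9990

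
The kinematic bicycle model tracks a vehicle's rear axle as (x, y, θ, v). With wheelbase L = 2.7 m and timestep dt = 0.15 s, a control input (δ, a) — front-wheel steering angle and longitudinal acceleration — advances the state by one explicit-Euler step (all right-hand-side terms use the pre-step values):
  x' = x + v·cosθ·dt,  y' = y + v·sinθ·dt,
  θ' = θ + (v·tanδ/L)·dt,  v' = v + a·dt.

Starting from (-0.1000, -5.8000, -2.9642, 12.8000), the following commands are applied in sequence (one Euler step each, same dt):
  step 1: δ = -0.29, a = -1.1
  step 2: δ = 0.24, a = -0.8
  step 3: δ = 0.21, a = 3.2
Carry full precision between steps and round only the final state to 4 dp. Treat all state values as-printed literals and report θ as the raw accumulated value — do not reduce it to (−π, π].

(-5.7436, -6.3292, -2.8564, 12.9950)

after step 1 (δ=-0.29, a=-1.1): (-1.989870, -6.138810, -3.176405, 12.635000)
after step 2 (δ=0.24, a=-0.8): (-3.883971, -6.072846, -3.004627, 12.515000)
after step 3 (δ=0.21, a=3.2): (-5.743641, -6.329162, -2.856434, 12.995000)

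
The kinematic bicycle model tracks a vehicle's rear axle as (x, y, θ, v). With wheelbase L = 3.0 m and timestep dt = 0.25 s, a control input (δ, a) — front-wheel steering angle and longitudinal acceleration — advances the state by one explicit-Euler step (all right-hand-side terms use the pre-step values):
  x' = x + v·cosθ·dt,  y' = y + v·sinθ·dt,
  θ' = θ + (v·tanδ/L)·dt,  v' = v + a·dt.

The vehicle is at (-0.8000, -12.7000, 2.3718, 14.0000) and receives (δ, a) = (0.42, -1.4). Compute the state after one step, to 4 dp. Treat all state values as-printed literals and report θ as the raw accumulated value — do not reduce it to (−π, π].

x' = -0.8000 + 14.0000·cos(2.3718)·0.25 = -3.3132
y' = -12.7000 + 14.0000·sin(2.3718)·0.25 = -10.2640
θ' = 2.3718 + (14.0000/3.0)·tan(0.42)·0.25 = 2.8928
v' = 14.0000 − 1.4000·0.25 = 13.6500

(-3.3132, -10.2640, 2.8928, 13.6500)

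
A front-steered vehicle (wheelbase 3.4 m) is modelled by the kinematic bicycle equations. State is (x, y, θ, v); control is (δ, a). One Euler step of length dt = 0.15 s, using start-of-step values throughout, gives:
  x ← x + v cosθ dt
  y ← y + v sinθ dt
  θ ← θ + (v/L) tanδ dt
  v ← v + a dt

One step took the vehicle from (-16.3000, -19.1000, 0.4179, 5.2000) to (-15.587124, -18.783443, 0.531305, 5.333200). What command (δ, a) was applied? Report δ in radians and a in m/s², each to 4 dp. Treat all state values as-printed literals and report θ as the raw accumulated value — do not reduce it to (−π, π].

δ = 0.4591, a = 0.8880

a = (v'−v)/dt = (0.133200)/0.15 = 0.8880
Δθ = θ'−θ = 0.113405;  (v·dt/L) = 5.2000·0.15/3.4 = 0.229412
tan δ = Δθ·L/(v·dt) = 0.494329  →  δ = 0.4591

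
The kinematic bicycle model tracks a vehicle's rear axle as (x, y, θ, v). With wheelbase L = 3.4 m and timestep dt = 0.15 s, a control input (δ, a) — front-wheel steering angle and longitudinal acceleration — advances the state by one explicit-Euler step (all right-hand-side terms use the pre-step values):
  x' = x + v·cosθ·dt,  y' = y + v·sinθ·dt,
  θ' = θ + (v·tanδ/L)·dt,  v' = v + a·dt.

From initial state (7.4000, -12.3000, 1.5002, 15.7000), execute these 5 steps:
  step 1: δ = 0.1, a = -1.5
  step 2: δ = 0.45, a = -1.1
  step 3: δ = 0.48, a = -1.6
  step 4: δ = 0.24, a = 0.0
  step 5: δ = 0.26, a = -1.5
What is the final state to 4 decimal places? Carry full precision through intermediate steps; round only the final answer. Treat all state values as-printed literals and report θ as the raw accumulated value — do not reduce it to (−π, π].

after step 1 (δ=0.1, a=-1.5): (7.566116, -9.950866, 1.569697, 15.475000)
after step 2 (δ=0.45, a=-1.1): (7.568669, -7.629617, 1.899488, 15.310000)
after step 3 (δ=0.48, a=-1.6): (6.827347, -5.456060, 2.251130, 15.070000)
after step 4 (δ=0.24, a=0.0): (5.405374, -3.698831, 2.413831, 15.070000)
after step 5 (δ=0.26, a=-1.5): (3.717537, -2.195146, 2.590696, 14.845000)

(3.7175, -2.1951, 2.5907, 14.8450)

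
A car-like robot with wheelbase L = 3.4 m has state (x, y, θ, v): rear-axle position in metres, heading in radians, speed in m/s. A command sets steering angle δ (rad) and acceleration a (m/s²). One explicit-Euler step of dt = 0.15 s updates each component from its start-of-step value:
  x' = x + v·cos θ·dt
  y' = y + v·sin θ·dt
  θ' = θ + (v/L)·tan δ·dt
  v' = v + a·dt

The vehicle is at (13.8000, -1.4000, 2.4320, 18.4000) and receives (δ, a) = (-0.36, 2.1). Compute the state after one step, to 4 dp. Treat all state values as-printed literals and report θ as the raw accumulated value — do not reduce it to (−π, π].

(11.7062, 0.3982, 2.1264, 18.7150)

x' = 13.8000 + 18.4000·cos(2.4320)·0.15 = 11.7062
y' = -1.4000 + 18.4000·sin(2.4320)·0.15 = 0.3982
θ' = 2.4320 + (18.4000/3.4)·tan(-0.36)·0.15 = 2.1264
v' = 18.4000 + 2.1000·0.15 = 18.7150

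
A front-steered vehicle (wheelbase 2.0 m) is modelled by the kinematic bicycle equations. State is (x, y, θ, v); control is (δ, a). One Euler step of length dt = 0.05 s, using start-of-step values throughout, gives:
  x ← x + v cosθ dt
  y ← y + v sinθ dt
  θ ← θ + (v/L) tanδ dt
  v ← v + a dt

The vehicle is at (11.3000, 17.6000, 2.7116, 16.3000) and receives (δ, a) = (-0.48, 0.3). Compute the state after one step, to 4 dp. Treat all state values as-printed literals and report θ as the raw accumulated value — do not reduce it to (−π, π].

(10.5592, 17.9397, 2.4995, 16.3150)

x' = 11.3000 + 16.3000·cos(2.7116)·0.05 = 10.5592
y' = 17.6000 + 16.3000·sin(2.7116)·0.05 = 17.9397
θ' = 2.7116 + (16.3000/2.0)·tan(-0.48)·0.05 = 2.4995
v' = 16.3000 + 0.3000·0.05 = 16.3150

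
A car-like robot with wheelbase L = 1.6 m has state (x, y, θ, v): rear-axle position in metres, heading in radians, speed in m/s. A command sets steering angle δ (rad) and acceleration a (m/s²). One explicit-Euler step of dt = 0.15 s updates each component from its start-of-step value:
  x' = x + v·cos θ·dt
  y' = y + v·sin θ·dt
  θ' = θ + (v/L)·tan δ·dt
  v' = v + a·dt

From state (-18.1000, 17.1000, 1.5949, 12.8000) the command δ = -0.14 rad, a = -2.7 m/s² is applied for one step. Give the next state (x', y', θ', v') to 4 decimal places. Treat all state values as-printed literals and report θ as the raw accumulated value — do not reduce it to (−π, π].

(-18.1463, 19.0194, 1.4258, 12.3950)

x' = -18.1000 + 12.8000·cos(1.5949)·0.15 = -18.1463
y' = 17.1000 + 12.8000·sin(1.5949)·0.15 = 19.0194
θ' = 1.5949 + (12.8000/1.6)·tan(-0.14)·0.15 = 1.4258
v' = 12.8000 − 2.7000·0.15 = 12.3950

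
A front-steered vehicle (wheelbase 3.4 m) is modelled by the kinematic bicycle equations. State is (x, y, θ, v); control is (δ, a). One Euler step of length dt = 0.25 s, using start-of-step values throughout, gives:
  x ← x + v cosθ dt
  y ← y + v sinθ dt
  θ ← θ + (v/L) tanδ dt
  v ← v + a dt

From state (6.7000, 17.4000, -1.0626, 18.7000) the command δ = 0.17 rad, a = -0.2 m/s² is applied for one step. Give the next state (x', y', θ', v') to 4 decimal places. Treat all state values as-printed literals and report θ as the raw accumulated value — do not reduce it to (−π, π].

(8.9749, 13.3158, -0.8266, 18.6500)

x' = 6.7000 + 18.7000·cos(-1.0626)·0.25 = 8.9749
y' = 17.4000 + 18.7000·sin(-1.0626)·0.25 = 13.3158
θ' = -1.0626 + (18.7000/3.4)·tan(0.17)·0.25 = -0.8266
v' = 18.7000 − 0.2000·0.25 = 18.6500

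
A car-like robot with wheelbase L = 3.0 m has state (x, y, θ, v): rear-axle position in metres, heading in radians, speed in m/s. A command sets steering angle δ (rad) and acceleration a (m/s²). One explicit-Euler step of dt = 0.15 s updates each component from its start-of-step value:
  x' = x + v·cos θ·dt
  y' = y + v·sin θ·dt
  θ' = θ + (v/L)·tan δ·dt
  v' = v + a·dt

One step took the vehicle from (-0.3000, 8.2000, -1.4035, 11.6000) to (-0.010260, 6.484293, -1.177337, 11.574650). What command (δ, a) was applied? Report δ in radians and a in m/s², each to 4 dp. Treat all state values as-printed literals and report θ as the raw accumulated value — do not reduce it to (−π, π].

δ = 0.3718, a = -0.1690

a = (v'−v)/dt = (-0.025350)/0.15 = -0.1690
Δθ = θ'−θ = 0.226163;  (v·dt/L) = 11.6000·0.15/3.0 = 0.580000
tan δ = Δθ·L/(v·dt) = 0.389936  →  δ = 0.3718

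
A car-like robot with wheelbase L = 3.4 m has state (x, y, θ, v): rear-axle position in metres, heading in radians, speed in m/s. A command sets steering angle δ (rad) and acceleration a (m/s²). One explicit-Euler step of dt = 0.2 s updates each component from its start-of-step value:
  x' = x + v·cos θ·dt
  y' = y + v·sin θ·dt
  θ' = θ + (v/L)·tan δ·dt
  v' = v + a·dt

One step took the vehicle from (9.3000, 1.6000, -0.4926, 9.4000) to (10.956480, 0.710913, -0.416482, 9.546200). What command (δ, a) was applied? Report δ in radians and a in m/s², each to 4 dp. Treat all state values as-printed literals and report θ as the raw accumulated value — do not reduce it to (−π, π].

δ = 0.1368, a = 0.7310

a = (v'−v)/dt = (0.146200)/0.2 = 0.7310
Δθ = θ'−θ = 0.076118;  (v·dt/L) = 9.4000·0.2/3.4 = 0.552941
tan δ = Δθ·L/(v·dt) = 0.137660  →  δ = 0.1368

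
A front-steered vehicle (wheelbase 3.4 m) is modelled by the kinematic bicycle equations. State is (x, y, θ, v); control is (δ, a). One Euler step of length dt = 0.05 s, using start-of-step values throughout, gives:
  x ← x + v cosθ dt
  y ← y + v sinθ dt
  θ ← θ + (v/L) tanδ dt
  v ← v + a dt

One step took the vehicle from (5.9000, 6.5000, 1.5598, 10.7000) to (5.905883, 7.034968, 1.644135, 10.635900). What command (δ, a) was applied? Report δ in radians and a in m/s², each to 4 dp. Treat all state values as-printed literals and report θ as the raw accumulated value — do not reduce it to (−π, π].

δ = 0.4920, a = -1.2820

a = (v'−v)/dt = (-0.064100)/0.05 = -1.2820
Δθ = θ'−θ = 0.084335;  (v·dt/L) = 10.7000·0.05/3.4 = 0.157353
tan δ = Δθ·L/(v·dt) = 0.535961  →  δ = 0.4920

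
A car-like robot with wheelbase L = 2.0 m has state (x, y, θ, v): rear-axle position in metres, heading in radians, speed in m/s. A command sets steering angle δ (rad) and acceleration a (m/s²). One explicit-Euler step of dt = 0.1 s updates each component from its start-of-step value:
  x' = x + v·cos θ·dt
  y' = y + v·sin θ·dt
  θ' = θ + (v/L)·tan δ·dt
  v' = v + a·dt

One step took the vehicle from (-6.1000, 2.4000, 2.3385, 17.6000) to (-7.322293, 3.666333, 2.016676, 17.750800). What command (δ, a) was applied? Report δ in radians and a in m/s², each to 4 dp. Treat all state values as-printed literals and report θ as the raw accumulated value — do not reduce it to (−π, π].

a = (v'−v)/dt = (0.150800)/0.1 = 1.5080
Δθ = θ'−θ = -0.321824;  (v·dt/L) = 17.6000·0.1/2.0 = 0.880000
tan δ = Δθ·L/(v·dt) = -0.365709  →  δ = -0.3506

δ = -0.3506, a = 1.5080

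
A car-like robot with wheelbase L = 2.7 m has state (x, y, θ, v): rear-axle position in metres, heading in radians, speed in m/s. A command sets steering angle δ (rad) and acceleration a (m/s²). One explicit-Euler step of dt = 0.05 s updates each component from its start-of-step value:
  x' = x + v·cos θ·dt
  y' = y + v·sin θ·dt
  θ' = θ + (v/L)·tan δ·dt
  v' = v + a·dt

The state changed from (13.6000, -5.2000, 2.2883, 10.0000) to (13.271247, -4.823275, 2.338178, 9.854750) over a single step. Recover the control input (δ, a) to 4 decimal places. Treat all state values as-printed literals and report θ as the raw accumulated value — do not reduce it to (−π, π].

δ = 0.2631, a = -2.9050

a = (v'−v)/dt = (-0.145250)/0.05 = -2.9050
Δθ = θ'−θ = 0.049878;  (v·dt/L) = 10.0000·0.05/2.7 = 0.185185
tan δ = Δθ·L/(v·dt) = 0.269341  →  δ = 0.2631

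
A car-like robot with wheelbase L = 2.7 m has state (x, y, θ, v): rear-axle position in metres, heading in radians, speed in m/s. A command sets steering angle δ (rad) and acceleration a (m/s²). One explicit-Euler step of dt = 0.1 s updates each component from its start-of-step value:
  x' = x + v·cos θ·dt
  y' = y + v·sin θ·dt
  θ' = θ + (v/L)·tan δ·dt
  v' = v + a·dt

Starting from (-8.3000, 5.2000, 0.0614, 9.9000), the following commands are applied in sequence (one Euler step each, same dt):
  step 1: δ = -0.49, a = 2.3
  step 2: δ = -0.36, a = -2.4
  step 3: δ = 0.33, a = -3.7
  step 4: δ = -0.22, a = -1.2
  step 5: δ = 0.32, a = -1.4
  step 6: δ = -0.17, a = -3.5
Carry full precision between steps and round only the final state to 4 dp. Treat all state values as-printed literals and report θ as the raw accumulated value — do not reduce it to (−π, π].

(-2.5794, 4.3961, -0.1723, 8.9100)

after step 1 (δ=-0.49, a=2.3): (-7.311866, 5.260748, -0.134176, 10.130000)
after step 2 (δ=-0.36, a=-2.4): (-6.307970, 5.125235, -0.275396, 9.890000)
after step 3 (δ=0.33, a=-3.7): (-5.356238, 4.856298, -0.149931, 9.520000)
after step 4 (δ=-0.22, a=-1.2): (-4.414919, 4.714098, -0.228777, 9.400000)
after step 5 (δ=0.32, a=-1.4): (-3.499411, 4.500918, -0.113405, 9.260000)
after step 6 (δ=-0.17, a=-3.5): (-2.579359, 4.396131, -0.172277, 8.910000)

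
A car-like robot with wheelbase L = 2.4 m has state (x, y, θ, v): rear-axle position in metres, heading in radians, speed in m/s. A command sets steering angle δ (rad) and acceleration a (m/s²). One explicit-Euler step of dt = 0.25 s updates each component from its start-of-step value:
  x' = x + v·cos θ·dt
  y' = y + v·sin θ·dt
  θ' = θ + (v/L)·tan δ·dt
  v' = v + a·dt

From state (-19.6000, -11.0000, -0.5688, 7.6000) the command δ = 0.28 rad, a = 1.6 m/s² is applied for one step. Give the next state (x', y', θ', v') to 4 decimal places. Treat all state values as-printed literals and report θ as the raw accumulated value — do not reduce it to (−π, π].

x' = -19.6000 + 7.6000·cos(-0.5688)·0.25 = -17.9992
y' = -11.0000 + 7.6000·sin(-0.5688)·0.25 = -12.0234
θ' = -0.5688 + (7.6000/2.4)·tan(0.28)·0.25 = -0.3412
v' = 7.6000 + 1.6000·0.25 = 8.0000

(-17.9992, -12.0234, -0.3412, 8.0000)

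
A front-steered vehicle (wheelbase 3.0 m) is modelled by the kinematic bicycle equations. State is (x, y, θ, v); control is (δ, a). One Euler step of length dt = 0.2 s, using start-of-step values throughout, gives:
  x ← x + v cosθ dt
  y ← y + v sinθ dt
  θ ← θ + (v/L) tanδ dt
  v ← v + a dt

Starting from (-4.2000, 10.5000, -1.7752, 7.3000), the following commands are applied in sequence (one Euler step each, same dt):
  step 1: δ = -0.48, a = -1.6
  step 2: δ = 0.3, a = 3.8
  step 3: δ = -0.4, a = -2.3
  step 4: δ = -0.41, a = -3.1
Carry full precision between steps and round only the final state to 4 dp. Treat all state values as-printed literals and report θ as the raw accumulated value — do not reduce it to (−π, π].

after step 1 (δ=-0.48, a=-1.6): (-4.496356, 9.070394, -2.028564, 6.980000)
after step 2 (δ=0.3, a=3.8): (-5.113313, 7.818124, -1.884619, 7.740000)
after step 3 (δ=-0.4, a=-2.3): (-5.591177, 6.345728, -2.102781, 7.280000)
after step 4 (δ=-0.41, a=-3.1): (-6.329725, 5.090944, -2.313722, 6.660000)

(-6.3297, 5.0909, -2.3137, 6.6600)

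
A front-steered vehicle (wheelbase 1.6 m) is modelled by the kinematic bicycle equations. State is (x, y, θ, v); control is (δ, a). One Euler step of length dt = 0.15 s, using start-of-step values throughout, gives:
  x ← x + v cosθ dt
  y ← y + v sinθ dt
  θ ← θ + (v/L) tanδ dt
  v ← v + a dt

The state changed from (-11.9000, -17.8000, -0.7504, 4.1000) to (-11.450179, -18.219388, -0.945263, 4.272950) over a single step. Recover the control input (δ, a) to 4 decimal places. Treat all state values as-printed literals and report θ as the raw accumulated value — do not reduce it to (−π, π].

a = (v'−v)/dt = (0.172950)/0.15 = 1.1530
Δθ = θ'−θ = -0.194863;  (v·dt/L) = 4.1000·0.15/1.6 = 0.384375
tan δ = Δθ·L/(v·dt) = -0.506961  →  δ = -0.4692

δ = -0.4692, a = 1.1530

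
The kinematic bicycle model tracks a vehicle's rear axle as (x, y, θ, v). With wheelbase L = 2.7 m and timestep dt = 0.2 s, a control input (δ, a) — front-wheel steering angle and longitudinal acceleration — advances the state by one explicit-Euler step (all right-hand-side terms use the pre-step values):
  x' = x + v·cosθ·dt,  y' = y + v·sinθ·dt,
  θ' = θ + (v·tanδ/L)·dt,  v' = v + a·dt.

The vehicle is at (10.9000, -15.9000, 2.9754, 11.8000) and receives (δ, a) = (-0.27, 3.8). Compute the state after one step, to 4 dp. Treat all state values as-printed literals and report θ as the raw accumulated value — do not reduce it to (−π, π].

x' = 10.9000 + 11.8000·cos(2.9754)·0.2 = 8.5725
y' = -15.9000 + 11.8000·sin(2.9754)·0.2 = -15.5096
θ' = 2.9754 + (11.8000/2.7)·tan(-0.27)·0.2 = 2.7335
v' = 11.8000 + 3.8000·0.2 = 12.5600

(8.5725, -15.5096, 2.7335, 12.5600)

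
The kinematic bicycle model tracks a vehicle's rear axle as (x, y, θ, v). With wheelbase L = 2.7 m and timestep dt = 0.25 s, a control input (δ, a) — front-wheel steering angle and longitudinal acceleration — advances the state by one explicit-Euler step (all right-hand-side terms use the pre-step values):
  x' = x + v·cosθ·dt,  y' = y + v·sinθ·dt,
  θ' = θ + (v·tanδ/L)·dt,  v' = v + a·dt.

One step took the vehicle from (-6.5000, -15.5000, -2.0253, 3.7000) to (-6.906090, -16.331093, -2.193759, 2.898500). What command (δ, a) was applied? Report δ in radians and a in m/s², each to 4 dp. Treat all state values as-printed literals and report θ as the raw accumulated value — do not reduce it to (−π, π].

a = (v'−v)/dt = (-0.801500)/0.25 = -3.2060
Δθ = θ'−θ = -0.168459;  (v·dt/L) = 3.7000·0.25/2.7 = 0.342593
tan δ = Δθ·L/(v·dt) = -0.491718  →  δ = -0.4570

δ = -0.4570, a = -3.2060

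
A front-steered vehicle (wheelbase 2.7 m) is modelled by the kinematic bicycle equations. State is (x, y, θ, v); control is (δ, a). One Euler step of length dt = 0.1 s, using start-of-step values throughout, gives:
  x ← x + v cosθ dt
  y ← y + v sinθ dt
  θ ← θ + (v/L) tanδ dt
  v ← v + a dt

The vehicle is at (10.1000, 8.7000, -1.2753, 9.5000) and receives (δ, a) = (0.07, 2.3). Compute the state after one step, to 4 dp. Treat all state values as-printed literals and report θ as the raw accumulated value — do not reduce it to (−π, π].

(10.3767, 7.7912, -1.2506, 9.7300)

x' = 10.1000 + 9.5000·cos(-1.2753)·0.1 = 10.3767
y' = 8.7000 + 9.5000·sin(-1.2753)·0.1 = 7.7912
θ' = -1.2753 + (9.5000/2.7)·tan(0.07)·0.1 = -1.2506
v' = 9.5000 + 2.3000·0.1 = 9.7300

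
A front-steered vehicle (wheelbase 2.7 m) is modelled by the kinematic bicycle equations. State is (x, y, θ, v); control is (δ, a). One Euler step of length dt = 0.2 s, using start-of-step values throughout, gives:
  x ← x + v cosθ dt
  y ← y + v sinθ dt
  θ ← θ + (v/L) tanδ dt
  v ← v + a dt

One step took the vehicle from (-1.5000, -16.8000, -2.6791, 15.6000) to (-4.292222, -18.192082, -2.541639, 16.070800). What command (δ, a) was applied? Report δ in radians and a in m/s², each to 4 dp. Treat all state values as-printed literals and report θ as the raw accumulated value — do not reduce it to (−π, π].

a = (v'−v)/dt = (0.470800)/0.2 = 2.3540
Δθ = θ'−θ = 0.137461;  (v·dt/L) = 15.6000·0.2/2.7 = 1.155556
tan δ = Δθ·L/(v·dt) = 0.118957  →  δ = 0.1184

δ = 0.1184, a = 2.3540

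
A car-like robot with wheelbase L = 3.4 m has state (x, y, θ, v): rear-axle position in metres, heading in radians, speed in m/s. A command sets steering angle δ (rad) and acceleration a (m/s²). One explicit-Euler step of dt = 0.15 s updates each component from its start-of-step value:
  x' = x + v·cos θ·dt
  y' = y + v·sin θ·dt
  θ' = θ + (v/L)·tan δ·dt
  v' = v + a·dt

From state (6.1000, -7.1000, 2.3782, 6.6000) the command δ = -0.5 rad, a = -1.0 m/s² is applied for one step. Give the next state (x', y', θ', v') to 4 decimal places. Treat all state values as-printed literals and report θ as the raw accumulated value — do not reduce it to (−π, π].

(5.3847, -6.4155, 2.2191, 6.4500)

x' = 6.1000 + 6.6000·cos(2.3782)·0.15 = 5.3847
y' = -7.1000 + 6.6000·sin(2.3782)·0.15 = -6.4155
θ' = 2.3782 + (6.6000/3.4)·tan(-0.5)·0.15 = 2.2191
v' = 6.6000 − 1.0000·0.15 = 6.4500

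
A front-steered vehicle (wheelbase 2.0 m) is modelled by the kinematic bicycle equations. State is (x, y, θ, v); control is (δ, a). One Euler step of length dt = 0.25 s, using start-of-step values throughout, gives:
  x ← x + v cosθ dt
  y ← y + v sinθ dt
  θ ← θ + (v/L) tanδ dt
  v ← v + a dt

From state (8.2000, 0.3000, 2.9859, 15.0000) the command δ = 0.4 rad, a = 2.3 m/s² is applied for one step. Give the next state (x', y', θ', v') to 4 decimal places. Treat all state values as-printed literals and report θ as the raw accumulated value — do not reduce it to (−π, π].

x' = 8.2000 + 15.0000·cos(2.9859)·0.25 = 4.4954
y' = 0.3000 + 15.0000·sin(2.9859)·0.25 = 0.8815
θ' = 2.9859 + (15.0000/2.0)·tan(0.4)·0.25 = 3.7786
v' = 15.0000 + 2.3000·0.25 = 15.5750

(4.4954, 0.8815, 3.7786, 15.5750)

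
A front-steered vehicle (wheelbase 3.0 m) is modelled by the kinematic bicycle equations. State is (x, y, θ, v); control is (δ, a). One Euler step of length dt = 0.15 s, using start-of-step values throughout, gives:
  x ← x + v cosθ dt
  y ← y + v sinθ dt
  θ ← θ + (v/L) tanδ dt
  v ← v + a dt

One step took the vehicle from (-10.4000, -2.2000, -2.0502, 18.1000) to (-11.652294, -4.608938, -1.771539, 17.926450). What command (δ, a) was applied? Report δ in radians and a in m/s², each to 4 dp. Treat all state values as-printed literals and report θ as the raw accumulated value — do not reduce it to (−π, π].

a = (v'−v)/dt = (-0.173550)/0.15 = -1.1570
Δθ = θ'−θ = 0.278661;  (v·dt/L) = 18.1000·0.15/3.0 = 0.905000
tan δ = Δθ·L/(v·dt) = 0.307913  →  δ = 0.2987

δ = 0.2987, a = -1.1570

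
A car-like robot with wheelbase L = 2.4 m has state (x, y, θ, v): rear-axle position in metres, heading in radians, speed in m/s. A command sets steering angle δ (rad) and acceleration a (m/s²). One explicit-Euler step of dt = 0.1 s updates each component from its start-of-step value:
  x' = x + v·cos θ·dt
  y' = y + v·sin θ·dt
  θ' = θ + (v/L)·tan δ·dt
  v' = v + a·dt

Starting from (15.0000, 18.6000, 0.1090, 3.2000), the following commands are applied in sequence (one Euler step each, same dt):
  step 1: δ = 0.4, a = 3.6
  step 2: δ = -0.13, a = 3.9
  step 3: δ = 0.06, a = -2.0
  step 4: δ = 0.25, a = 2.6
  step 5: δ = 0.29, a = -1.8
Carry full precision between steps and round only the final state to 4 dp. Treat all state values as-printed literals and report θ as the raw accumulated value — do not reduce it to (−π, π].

after step 1 (δ=0.4, a=3.6): (15.318101, 18.634811, 0.165372, 3.560000)
after step 2 (δ=-0.13, a=3.9): (15.669244, 18.693416, 0.145980, 3.950000)
after step 3 (δ=0.06, a=-2.0): (16.060043, 18.750873, 0.155867, 3.750000)
after step 4 (δ=0.25, a=2.6): (16.430497, 18.809087, 0.195764, 4.010000)
after step 5 (δ=0.29, a=-1.8): (16.823837, 18.887087, 0.245624, 3.830000)

(16.8238, 18.8871, 0.2456, 3.8300)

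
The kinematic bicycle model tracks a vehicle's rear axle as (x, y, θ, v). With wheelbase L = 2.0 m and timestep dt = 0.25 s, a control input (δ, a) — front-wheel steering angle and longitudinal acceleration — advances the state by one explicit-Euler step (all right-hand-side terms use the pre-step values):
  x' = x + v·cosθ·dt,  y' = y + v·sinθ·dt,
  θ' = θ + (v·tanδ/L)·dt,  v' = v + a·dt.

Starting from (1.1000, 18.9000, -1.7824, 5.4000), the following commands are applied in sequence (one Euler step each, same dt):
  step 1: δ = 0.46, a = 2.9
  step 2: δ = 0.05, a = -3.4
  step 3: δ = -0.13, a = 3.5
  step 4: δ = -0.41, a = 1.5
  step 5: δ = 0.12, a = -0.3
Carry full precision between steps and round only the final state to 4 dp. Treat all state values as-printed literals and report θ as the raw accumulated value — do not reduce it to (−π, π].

after step 1 (δ=0.46, a=2.9): (0.816462, 17.580111, -1.447972, 6.125000)
after step 2 (δ=0.05, a=-3.4): (1.004064, 16.060397, -1.409659, 5.275000)
after step 3 (δ=-0.13, a=3.5): (1.215646, 14.758731, -1.495864, 6.150000)
after step 4 (δ=-0.41, a=1.5): (1.330747, 13.225545, -1.829987, 6.525000)
after step 5 (δ=0.12, a=-0.3): (0.912661, 11.648782, -1.731639, 6.450000)

(0.9127, 11.6488, -1.7316, 6.4500)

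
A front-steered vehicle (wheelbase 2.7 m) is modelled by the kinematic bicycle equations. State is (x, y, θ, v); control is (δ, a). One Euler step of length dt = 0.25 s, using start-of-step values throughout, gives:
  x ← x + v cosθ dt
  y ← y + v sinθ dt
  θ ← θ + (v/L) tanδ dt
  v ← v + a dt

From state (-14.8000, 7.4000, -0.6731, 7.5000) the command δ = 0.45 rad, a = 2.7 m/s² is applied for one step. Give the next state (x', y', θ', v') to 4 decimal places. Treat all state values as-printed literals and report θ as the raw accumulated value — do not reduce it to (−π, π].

x' = -14.8000 + 7.5000·cos(-0.6731)·0.25 = -13.3340
y' = 7.4000 + 7.5000·sin(-0.6731)·0.25 = 6.2311
θ' = -0.6731 + (7.5000/2.7)·tan(0.45)·0.25 = -0.3376
v' = 7.5000 + 2.7000·0.25 = 8.1750

(-13.3340, 6.2311, -0.3376, 8.1750)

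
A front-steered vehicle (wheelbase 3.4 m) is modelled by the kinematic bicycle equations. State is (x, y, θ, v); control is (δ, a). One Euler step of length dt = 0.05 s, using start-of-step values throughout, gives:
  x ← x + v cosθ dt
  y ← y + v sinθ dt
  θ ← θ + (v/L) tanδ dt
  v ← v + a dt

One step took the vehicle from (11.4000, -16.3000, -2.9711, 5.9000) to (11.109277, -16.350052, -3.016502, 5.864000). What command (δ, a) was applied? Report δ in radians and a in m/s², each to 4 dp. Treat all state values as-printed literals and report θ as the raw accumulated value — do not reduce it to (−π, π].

a = (v'−v)/dt = (-0.036000)/0.05 = -0.7200
Δθ = θ'−θ = -0.045402;  (v·dt/L) = 5.9000·0.05/3.4 = 0.086765
tan δ = Δθ·L/(v·dt) = -0.523277  →  δ = -0.4821

δ = -0.4821, a = -0.7200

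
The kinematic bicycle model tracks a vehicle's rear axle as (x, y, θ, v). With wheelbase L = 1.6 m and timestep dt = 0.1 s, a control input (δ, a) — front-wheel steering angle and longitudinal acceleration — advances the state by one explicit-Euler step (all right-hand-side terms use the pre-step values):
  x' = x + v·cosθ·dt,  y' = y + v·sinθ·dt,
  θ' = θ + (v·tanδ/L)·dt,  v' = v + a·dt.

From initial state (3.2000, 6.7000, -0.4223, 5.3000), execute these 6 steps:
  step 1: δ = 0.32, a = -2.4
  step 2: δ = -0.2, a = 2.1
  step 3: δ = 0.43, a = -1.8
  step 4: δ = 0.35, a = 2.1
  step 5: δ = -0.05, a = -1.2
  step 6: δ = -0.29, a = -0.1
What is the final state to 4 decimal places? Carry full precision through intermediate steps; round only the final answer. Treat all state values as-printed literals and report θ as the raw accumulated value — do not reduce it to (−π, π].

(6.1918, 5.8965, -0.2226, 5.1700)

after step 1 (δ=0.32, a=-2.4): (3.683439, 6.482774, -0.312527, 5.060000)
after step 2 (δ=-0.2, a=2.1): (4.164928, 6.327197, -0.376634, 5.270000)
after step 3 (δ=0.43, a=-1.8): (4.654989, 6.133371, -0.225576, 5.090000)
after step 4 (δ=0.35, a=2.1): (5.151094, 6.019524, -0.109451, 5.300000)
after step 5 (δ=-0.05, a=-1.2): (5.677923, 5.961630, -0.126028, 5.180000)
after step 6 (δ=-0.29, a=-0.1): (6.191814, 5.896521, -0.222639, 5.170000)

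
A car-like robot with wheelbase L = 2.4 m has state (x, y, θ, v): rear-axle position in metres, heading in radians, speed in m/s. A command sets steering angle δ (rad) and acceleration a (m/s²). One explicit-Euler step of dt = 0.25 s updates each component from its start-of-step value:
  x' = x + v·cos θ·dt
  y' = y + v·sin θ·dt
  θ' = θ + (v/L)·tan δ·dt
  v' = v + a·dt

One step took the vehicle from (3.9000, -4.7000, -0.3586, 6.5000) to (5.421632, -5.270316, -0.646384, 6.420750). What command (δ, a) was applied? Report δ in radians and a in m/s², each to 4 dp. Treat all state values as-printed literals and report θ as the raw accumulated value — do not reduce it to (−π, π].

δ = -0.4019, a = -0.3170

a = (v'−v)/dt = (-0.079250)/0.25 = -0.3170
Δθ = θ'−θ = -0.287784;  (v·dt/L) = 6.5000·0.25/2.4 = 0.677083
tan δ = Δθ·L/(v·dt) = -0.425035  →  δ = -0.4019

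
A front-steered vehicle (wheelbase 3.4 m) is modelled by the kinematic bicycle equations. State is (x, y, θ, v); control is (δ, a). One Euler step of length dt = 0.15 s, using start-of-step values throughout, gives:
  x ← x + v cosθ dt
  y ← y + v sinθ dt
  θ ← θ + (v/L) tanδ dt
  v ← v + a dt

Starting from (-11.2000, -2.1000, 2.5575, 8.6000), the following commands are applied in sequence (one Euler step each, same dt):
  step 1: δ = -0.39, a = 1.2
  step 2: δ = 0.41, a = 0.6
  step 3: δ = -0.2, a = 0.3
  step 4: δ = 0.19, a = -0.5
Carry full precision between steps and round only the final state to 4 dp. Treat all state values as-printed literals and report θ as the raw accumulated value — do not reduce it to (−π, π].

after step 1 (δ=-0.39, a=1.2): (-12.276134, -1.388639, 2.401541, 8.780000)
after step 2 (δ=0.41, a=0.6): (-13.248652, -0.500551, 2.569897, 8.870000)
after step 3 (δ=-0.2, a=0.3): (-14.367582, 0.219328, 2.490571, 8.915000)
after step 4 (δ=0.19, a=-0.5): (-15.431318, 1.029700, 2.566212, 8.840000)

(-15.4313, 1.0297, 2.5662, 8.8400)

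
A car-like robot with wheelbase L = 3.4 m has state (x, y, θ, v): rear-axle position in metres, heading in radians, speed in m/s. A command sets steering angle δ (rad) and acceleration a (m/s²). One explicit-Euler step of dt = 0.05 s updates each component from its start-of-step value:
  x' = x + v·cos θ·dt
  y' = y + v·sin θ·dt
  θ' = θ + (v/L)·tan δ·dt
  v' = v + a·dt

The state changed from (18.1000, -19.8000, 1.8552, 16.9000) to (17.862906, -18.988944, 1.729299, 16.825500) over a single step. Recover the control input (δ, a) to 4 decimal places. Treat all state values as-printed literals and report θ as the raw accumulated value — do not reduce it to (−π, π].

a = (v'−v)/dt = (-0.074500)/0.05 = -1.4900
Δθ = θ'−θ = -0.125901;  (v·dt/L) = 16.9000·0.05/3.4 = 0.248529
tan δ = Δθ·L/(v·dt) = -0.506584  →  δ = -0.4689

δ = -0.4689, a = -1.4900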